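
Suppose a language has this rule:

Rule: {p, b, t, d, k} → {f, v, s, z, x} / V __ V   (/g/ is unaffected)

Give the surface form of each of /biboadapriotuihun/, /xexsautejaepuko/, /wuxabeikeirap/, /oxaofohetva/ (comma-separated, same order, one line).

bivoazapriosuihun, xexsausejaefuxo, wuxaveixeirap, oxaofohetva

/biboadapriotuihun/: /b/ is a stop between vowels /i/ and /o/, so it spirantizes to the fricative [v]. /d/ is a stop between vowels /a/ and /a/, so it spirantizes to the fricative [z]. /t/ is a stop between vowels /o/ and /u/, so it spirantizes to the fricative [s]. → [bivoazapriosuihun].
/xexsautejaepuko/: /t/ is a stop between vowels /u/ and /e/, so it spirantizes to the fricative [s]. /p/ is a stop between vowels /e/ and /u/, so it spirantizes to the fricative [f]. /k/ is a stop between vowels /u/ and /o/, so it spirantizes to the fricative [x]. → [xexsausejaefuxo].
/wuxabeikeirap/: /b/ is a stop between vowels /a/ and /e/, so it spirantizes to the fricative [v]. /k/ is a stop between vowels /i/ and /e/, so it spirantizes to the fricative [x]. → [wuxaveixeirap].
/oxaofohetva/: the rule's environment is not met; surfaces unchanged as [oxaofohetva].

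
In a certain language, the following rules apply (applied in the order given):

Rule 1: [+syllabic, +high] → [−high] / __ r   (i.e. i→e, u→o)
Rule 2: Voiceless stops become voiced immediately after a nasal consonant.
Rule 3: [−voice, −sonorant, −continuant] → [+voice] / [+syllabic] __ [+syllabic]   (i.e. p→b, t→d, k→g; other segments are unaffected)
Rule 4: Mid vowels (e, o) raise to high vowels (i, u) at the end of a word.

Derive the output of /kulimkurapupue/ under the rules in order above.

Rule 1 (pre-rhotic lowering): /u/ is a high vowel immediately before /r/, so it lowers to [o]. /kulimkurapupue/ → kulimkorapupue.
Rule 2 (post-nasal voicing): /k/ is a voiceless stop immediately after the nasal /m/, so it voices to [g]. /kulimkorapupue/ → kulimgorapupue.
Rule 3 (intervocalic voicing): /p/ is a voiceless stop between vowels /a/ and /u/, so it voices to [b]. /p/ is a voiceless stop between vowels /u/ and /u/, so it voices to [b]. /kulimgorapupue/ → kulimgorabubue.
Rule 4 (final vowel raising): /e/ is a mid vowel in word-final position, so it raises to [i]. /kulimgorabubue/ → kulimgorabubui.

kulimgorabubui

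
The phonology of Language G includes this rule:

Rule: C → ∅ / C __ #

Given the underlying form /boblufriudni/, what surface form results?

No segment of /boblufriudni/ meets the structural description of the rule, so the form surfaces unchanged.

boblufriudni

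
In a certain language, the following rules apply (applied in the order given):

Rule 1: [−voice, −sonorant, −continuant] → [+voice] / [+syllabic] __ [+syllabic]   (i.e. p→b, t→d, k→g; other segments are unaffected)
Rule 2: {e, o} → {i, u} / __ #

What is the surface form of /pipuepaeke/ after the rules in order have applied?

pibuebaegi

Rule 1 (intervocalic voicing): /p/ is a voiceless stop between vowels /i/ and /u/, so it voices to [b]. /p/ is a voiceless stop between vowels /e/ and /a/, so it voices to [b]. /k/ is a voiceless stop between vowels /e/ and /e/, so it voices to [g]. /pipuepaeke/ → pibuebaege.
Rule 2 (final vowel raising): /e/ is a mid vowel in word-final position, so it raises to [i]. /pibuebaege/ → pibuebaegi.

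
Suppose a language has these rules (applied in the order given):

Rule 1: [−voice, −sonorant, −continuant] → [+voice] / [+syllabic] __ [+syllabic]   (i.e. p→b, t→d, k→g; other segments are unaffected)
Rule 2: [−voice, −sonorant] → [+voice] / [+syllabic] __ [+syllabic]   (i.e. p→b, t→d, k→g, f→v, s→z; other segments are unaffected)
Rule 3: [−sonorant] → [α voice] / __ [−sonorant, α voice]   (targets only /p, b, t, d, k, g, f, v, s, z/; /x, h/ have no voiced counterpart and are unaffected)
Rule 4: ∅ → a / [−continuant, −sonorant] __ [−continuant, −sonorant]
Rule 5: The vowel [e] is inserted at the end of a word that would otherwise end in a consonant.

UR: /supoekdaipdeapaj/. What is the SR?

suboegadaibadeabaje

Rule 1 (intervocalic voicing): /p/ is a voiceless stop between vowels /u/ and /o/, so it voices to [b]. /p/ is a voiceless stop between vowels /a/ and /a/, so it voices to [b]. /supoekdaipdeapaj/ → suboekdaipdeabaj.
Rule 2 (intervocalic voicing): no segment meets the environment; /suboekdaipdeabaj/ is unchanged.
Rule 3 (regressive voicing assimilation): /k/ precedes the voiced obstruent /d/, so it voices to [g] by assimilation. /p/ precedes the voiced obstruent /d/, so it voices to [b] by assimilation. /suboekdaipdeabaj/ → suboegdaibdeabaj.
Rule 4 (stop-cluster a-epenthesis): /g/ and /d/ form a stop–stop cluster, so [a] is inserted between them. /b/ and /d/ form a stop–stop cluster, so [a] is inserted between them. /suboegdaibdeabaj/ → suboegadaibadeabaj.
Rule 5 (final e-epenthesis): the form ends in the consonant /j/, so [e] is inserted word-finally. /suboegadaibadeabaj/ → suboegadaibadeabaje.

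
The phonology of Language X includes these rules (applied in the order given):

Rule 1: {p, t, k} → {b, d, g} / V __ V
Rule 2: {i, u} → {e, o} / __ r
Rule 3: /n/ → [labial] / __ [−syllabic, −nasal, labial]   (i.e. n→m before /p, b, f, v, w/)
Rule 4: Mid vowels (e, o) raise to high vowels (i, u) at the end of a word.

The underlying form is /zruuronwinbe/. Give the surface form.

Rule 1 (intervocalic voicing): no segment meets the environment; /zruuronwinbe/ is unchanged.
Rule 2 (pre-rhotic lowering): /u/ is a high vowel immediately before /r/, so it lowers to [o]. /zruuronwinbe/ → zruoronwinbe.
Rule 3 (nasal place assimilation): /n/ precedes the labial consonant /w/, so it assimilates in place to [m]. /n/ precedes the labial consonant /b/, so it assimilates in place to [m]. /zruoronwinbe/ → zruoromwimbe.
Rule 4 (final vowel raising): /e/ is a mid vowel in word-final position, so it raises to [i]. /zruoromwimbe/ → zruoromwimbi.

zruoromwimbi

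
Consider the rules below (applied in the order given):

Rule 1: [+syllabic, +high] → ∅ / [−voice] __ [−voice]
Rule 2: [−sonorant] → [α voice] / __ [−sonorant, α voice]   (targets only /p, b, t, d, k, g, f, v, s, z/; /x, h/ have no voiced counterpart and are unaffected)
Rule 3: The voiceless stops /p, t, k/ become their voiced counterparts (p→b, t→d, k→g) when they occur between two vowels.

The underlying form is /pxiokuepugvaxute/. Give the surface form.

pxioguebugvaxte

Rule 1 (high vowel syncope): /u/ is a high vowel flanked by voiceless consonants /x/ and /t/, so it deletes. /pxiokuepugvaxute/ → pxiokuepugvaxte.
Rule 2 (regressive voicing assimilation): no segment meets the environment; /pxiokuepugvaxte/ is unchanged.
Rule 3 (intervocalic voicing): /k/ is a voiceless stop between vowels /o/ and /u/, so it voices to [g]. /p/ is a voiceless stop between vowels /e/ and /u/, so it voices to [b]. /pxiokuepugvaxte/ → pxioguebugvaxte.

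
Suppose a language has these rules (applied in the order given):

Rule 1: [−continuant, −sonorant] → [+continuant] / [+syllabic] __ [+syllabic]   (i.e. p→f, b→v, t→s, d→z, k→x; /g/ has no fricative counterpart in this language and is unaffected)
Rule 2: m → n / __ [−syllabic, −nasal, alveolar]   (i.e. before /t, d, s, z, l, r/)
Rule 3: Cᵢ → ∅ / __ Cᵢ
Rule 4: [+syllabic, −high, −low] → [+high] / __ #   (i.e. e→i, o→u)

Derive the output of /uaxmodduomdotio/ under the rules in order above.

uaxmoduondosiu

Rule 1 (intervocalic spirantization): /t/ is a stop between vowels /o/ and /i/, so it spirantizes to the fricative [s]. /uaxmodduomdotio/ → uaxmodduomdosio.
Rule 2 (nasal place assimilation): /m/ precedes the alveolar consonant /d/, so it assimilates in place to [n]. /uaxmodduomdosio/ → uaxmodduondosio.
Rule 3 (degemination): /dd/ is a geminate; the first /d/ deletes. /uaxmodduondosio/ → uaxmoduondosio.
Rule 4 (final vowel raising): /o/ is a mid vowel in word-final position, so it raises to [u]. /uaxmoduondosio/ → uaxmoduondosiu.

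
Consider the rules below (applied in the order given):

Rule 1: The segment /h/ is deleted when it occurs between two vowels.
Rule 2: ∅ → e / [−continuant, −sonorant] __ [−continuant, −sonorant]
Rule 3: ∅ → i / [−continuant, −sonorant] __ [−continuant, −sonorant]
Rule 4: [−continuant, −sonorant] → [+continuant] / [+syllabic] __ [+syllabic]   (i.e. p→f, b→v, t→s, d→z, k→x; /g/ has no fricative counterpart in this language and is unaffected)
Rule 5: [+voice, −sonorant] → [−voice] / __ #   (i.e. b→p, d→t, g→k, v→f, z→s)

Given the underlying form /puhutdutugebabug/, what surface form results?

puusezusugevavuk

Rule 1 (intervocalic h-deletion): /h/ occurs between vowels /u/ and /u/, so it deletes. /puhutdutugebabug/ → puutdutugebabug.
Rule 2 (stop-cluster e-epenthesis): /t/ and /d/ form a stop–stop cluster, so [e] is inserted between them. /puutdutugebabug/ → puutedutugebabug.
Rule 3 (stop-cluster i-epenthesis): no segment meets the environment; /puutedutugebabug/ is unchanged.
Rule 4 (intervocalic spirantization): /t/ is a stop between vowels /u/ and /e/, so it spirantizes to the fricative [s]. /d/ is a stop between vowels /e/ and /u/, so it spirantizes to the fricative [z]. /t/ is a stop between vowels /u/ and /u/, so it spirantizes to the fricative [s]. /b/ is a stop between vowels /e/ and /a/, so it spirantizes to the fricative [v]. /b/ is a stop between vowels /a/ and /u/, so it spirantizes to the fricative [v]. /puutedutugebabug/ → puusezusugevavug.
Rule 5 (final devoicing): /g/ is a voiced obstruent in word-final position, so it devoices to [k]. /puusezusugevavug/ → puusezusugevavuk.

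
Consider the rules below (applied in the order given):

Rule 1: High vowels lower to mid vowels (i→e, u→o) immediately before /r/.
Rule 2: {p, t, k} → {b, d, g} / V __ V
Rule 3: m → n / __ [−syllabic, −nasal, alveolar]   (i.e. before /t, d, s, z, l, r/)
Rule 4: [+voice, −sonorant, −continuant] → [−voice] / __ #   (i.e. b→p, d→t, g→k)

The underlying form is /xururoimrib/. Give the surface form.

Rule 1 (pre-rhotic lowering): /u/ is a high vowel immediately before /r/, so it lowers to [o]. /u/ is a high vowel immediately before /r/, so it lowers to [o]. /xururoimrib/ → xororoimrib.
Rule 2 (intervocalic voicing): no segment meets the environment; /xororoimrib/ is unchanged.
Rule 3 (nasal place assimilation): /m/ precedes the alveolar consonant /r/, so it assimilates in place to [n]. /xororoimrib/ → xororoinrib.
Rule 4 (final devoicing): /b/ is a voiced stop in word-final position, so it devoices to [p]. /xororoinrib/ → xororoinrip.

xororoinrip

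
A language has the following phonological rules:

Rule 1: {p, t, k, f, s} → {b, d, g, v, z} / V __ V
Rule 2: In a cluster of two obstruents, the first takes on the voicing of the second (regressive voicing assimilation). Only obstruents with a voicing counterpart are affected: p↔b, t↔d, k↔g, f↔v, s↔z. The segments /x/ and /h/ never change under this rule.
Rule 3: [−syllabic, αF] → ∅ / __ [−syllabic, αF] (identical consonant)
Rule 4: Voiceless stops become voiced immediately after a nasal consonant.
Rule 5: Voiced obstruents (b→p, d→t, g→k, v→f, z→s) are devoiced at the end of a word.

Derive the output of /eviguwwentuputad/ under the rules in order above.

Rule 1 (intervocalic voicing): /p/ is a voiceless obstruent between vowels /u/ and /u/, so it voices to [b]. /t/ is a voiceless obstruent between vowels /u/ and /a/, so it voices to [d]. /eviguwwentuputad/ → eviguwwentubudad.
Rule 2 (regressive voicing assimilation): no segment meets the environment; /eviguwwentubudad/ is unchanged.
Rule 3 (degemination): /ww/ is a geminate; the first /w/ deletes. /eviguwwentubudad/ → eviguwentubudad.
Rule 4 (post-nasal voicing): /t/ is a voiceless stop immediately after the nasal /n/, so it voices to [d]. /eviguwentubudad/ → eviguwendubudad.
Rule 5 (final devoicing): /d/ is a voiced obstruent in word-final position, so it devoices to [t]. /eviguwendubudad/ → eviguwendubudat.

eviguwendubudat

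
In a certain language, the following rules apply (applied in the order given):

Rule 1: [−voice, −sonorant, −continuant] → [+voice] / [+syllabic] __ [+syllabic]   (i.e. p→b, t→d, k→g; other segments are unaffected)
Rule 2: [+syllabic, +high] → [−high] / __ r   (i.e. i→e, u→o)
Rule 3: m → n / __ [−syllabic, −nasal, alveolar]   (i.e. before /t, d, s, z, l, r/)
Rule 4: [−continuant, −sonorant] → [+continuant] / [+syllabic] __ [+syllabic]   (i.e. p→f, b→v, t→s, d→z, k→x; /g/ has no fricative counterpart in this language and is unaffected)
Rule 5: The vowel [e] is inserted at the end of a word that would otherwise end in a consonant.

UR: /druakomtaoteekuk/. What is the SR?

Rule 1 (intervocalic voicing): /k/ is a voiceless stop between vowels /a/ and /o/, so it voices to [g]. /t/ is a voiceless stop between vowels /o/ and /e/, so it voices to [d]. /k/ is a voiceless stop between vowels /e/ and /u/, so it voices to [g]. /druakomtaoteekuk/ → druagomtaodeeguk.
Rule 2 (pre-rhotic lowering): no segment meets the environment; /druagomtaodeeguk/ is unchanged.
Rule 3 (nasal place assimilation): /m/ precedes the alveolar consonant /t/, so it assimilates in place to [n]. /druagomtaodeeguk/ → druagontaodeeguk.
Rule 4 (intervocalic spirantization): /d/ is a stop between vowels /o/ and /e/, so it spirantizes to the fricative [z]. /druagontaodeeguk/ → druagontaozeeguk.
Rule 5 (final e-epenthesis): the form ends in the consonant /k/, so [e] is inserted word-finally. /druagontaozeeguk/ → druagontaozeeguke.

druagontaozeeguke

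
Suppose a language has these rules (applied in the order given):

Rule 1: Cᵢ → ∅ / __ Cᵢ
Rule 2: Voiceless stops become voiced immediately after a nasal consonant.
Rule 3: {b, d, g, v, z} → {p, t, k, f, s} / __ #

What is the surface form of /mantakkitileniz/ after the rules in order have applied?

Rule 1 (degemination): /kk/ is a geminate; the first /k/ deletes. /mantakkitileniz/ → mantakitileniz.
Rule 2 (post-nasal voicing): /t/ is a voiceless stop immediately after the nasal /n/, so it voices to [d]. /mantakitileniz/ → mandakitileniz.
Rule 3 (final devoicing): /z/ is a voiced obstruent in word-final position, so it devoices to [s]. /mandakitileniz/ → mandakitilenis.

mandakitilenis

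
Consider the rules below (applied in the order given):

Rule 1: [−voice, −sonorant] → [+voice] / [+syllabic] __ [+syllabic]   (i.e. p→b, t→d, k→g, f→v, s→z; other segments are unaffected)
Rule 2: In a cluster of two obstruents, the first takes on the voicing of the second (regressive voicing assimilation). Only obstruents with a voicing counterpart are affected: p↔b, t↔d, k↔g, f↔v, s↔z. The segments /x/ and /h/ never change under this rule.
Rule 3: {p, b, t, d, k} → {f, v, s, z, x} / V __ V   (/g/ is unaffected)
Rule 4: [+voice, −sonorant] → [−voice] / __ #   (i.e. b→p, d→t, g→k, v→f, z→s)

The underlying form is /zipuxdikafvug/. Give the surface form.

Rule 1 (intervocalic voicing): /p/ is a voiceless obstruent between vowels /i/ and /u/, so it voices to [b]. /k/ is a voiceless obstruent between vowels /i/ and /a/, so it voices to [g]. /zipuxdikafvug/ → zibuxdigafvug.
Rule 2 (regressive voicing assimilation): /f/ precedes the voiced obstruent /v/, so it voices to [v] by assimilation. /zibuxdigafvug/ → zibuxdigavvug.
Rule 3 (intervocalic spirantization): /b/ is a stop between vowels /i/ and /u/, so it spirantizes to the fricative [v]. /zibuxdigavvug/ → zivuxdigavvug.
Rule 4 (final devoicing): /g/ is a voiced obstruent in word-final position, so it devoices to [k]. /zivuxdigavvug/ → zivuxdigavvuk.

zivuxdigavvuk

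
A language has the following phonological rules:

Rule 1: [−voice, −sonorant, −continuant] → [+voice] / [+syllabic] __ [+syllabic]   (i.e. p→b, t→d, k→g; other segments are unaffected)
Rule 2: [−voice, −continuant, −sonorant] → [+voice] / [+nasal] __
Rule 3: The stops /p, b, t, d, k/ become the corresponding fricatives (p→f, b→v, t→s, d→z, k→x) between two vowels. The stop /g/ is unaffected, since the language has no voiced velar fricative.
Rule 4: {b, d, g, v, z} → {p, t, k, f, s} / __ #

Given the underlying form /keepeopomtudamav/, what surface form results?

Rule 1 (intervocalic voicing): /p/ is a voiceless stop between vowels /e/ and /e/, so it voices to [b]. /p/ is a voiceless stop between vowels /o/ and /o/, so it voices to [b]. /keepeopomtudamav/ → keebeobomtudamav.
Rule 2 (post-nasal voicing): /t/ is a voiceless stop immediately after the nasal /m/, so it voices to [d]. /keebeobomtudamav/ → keebeobomdudamav.
Rule 3 (intervocalic spirantization): /b/ is a stop between vowels /e/ and /e/, so it spirantizes to the fricative [v]. /b/ is a stop between vowels /o/ and /o/, so it spirantizes to the fricative [v]. /d/ is a stop between vowels /u/ and /a/, so it spirantizes to the fricative [z]. /keebeobomdudamav/ → keeveovomduzamav.
Rule 4 (final devoicing): /v/ is a voiced obstruent in word-final position, so it devoices to [f]. /keeveovomduzamav/ → keeveovomduzamaf.

keeveovomduzamaf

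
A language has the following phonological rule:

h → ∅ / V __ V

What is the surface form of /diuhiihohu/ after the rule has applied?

/h/ occurs between vowels /u/ and /i/, so it deletes.
/h/ occurs between vowels /i/ and /o/, so it deletes.
/h/ occurs between vowels /o/ and /u/, so it deletes.
Surface form: [diuiiou].

diuiiou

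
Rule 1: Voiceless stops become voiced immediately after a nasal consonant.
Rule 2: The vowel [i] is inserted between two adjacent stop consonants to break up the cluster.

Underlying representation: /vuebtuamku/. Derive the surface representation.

Rule 1 (post-nasal voicing): /k/ is a voiceless stop immediately after the nasal /m/, so it voices to [g]. /vuebtuamku/ → vuebtuamgu.
Rule 2 (stop-cluster i-epenthesis): /b/ and /t/ form a stop–stop cluster, so [i] is inserted between them. /vuebtuamgu/ → vuebituamgu.

vuebituamgu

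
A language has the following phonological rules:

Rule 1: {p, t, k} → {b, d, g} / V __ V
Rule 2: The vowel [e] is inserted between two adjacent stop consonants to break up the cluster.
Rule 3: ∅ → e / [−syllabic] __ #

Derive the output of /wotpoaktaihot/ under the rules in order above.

Rule 1 (intervocalic voicing): no segment meets the environment; /wotpoaktaihot/ is unchanged.
Rule 2 (stop-cluster e-epenthesis): /t/ and /p/ form a stop–stop cluster, so [e] is inserted between them. /k/ and /t/ form a stop–stop cluster, so [e] is inserted between them. /wotpoaktaihot/ → wotepoaketaihot.
Rule 3 (final e-epenthesis): the form ends in the consonant /t/, so [e] is inserted word-finally. /wotepoaketaihot/ → wotepoaketaihote.

wotepoaketaihote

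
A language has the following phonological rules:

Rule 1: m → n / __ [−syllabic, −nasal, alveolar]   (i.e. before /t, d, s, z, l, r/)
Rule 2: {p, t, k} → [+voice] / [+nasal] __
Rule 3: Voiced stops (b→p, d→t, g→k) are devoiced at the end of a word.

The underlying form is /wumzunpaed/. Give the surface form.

Rule 1 (nasal place assimilation): /m/ precedes the alveolar consonant /z/, so it assimilates in place to [n]. /wumzunpaed/ → wunzunpaed.
Rule 2 (post-nasal voicing): /p/ is a voiceless stop immediately after the nasal /n/, so it voices to [b]. /wunzunpaed/ → wunzunbaed.
Rule 3 (final devoicing): /d/ is a voiced stop in word-final position, so it devoices to [t]. /wunzunbaed/ → wunzunbaet.

wunzunbaet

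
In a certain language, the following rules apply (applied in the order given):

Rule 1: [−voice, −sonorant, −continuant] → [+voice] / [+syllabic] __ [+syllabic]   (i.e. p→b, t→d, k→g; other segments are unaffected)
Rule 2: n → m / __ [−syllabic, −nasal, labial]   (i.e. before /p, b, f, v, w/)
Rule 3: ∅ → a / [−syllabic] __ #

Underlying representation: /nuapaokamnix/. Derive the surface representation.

nuabaogamnixa

Rule 1 (intervocalic voicing): /p/ is a voiceless stop between vowels /a/ and /a/, so it voices to [b]. /k/ is a voiceless stop between vowels /o/ and /a/, so it voices to [g]. /nuapaokamnix/ → nuabaogamnix.
Rule 2 (nasal place assimilation): no segment meets the environment; /nuabaogamnix/ is unchanged.
Rule 3 (final a-epenthesis): the form ends in the consonant /x/, so [a] is inserted word-finally. /nuabaogamnix/ → nuabaogamnixa.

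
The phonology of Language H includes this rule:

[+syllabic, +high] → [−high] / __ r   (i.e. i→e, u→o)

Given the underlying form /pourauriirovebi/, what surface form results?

pooraorierovebi

/u/ is a high vowel immediately before /r/, so it lowers to [o].
/u/ is a high vowel immediately before /r/, so it lowers to [o].
/i/ is a high vowel immediately before /r/, so it lowers to [e].
The other instances of /i/ do not occur in the required environment and remain unchanged.
Surface form: [pooraorierovebi].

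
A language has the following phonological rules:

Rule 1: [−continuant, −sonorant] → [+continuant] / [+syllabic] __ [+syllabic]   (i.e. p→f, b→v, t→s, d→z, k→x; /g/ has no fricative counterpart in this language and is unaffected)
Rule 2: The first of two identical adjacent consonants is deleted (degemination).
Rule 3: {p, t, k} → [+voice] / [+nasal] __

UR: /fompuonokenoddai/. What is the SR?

Rule 1 (intervocalic spirantization): /k/ is a stop between vowels /o/ and /e/, so it spirantizes to the fricative [x]. /fompuonokenoddai/ → fompuonoxenoddai.
Rule 2 (degemination): /dd/ is a geminate; the first /d/ deletes. /fompuonoxenoddai/ → fompuonoxenodai.
Rule 3 (post-nasal voicing): /p/ is a voiceless stop immediately after the nasal /m/, so it voices to [b]. /fompuonoxenodai/ → fombuonoxenodai.

fombuonoxenodai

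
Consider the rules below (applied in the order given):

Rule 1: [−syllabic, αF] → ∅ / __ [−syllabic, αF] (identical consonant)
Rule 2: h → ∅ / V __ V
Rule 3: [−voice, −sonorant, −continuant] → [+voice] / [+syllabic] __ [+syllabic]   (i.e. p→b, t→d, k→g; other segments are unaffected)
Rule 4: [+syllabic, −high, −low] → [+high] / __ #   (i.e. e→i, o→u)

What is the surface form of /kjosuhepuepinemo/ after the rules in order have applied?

Rule 1 (degemination): no segment meets the environment; /kjosuhepuepinemo/ is unchanged.
Rule 2 (intervocalic h-deletion): /h/ occurs between vowels /u/ and /e/, so it deletes. /kjosuhepuepinemo/ → kjosuepuepinemo.
Rule 3 (intervocalic voicing): /p/ is a voiceless stop between vowels /e/ and /u/, so it voices to [b]. /p/ is a voiceless stop between vowels /e/ and /i/, so it voices to [b]. /kjosuepuepinemo/ → kjosuebuebinemo.
Rule 4 (final vowel raising): /o/ is a mid vowel in word-final position, so it raises to [u]. /kjosuebuebinemo/ → kjosuebuebinemu.

kjosuebuebinemu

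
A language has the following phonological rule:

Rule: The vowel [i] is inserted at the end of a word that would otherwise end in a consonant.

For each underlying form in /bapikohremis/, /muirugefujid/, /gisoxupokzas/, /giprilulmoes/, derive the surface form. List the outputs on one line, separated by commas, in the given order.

bapikohremisi, muirugefujidi, gisoxupokzasi, giprilulmoesi

/bapikohremis/: the form ends in the consonant /s/, so [i] is inserted word-finally. → [bapikohremisi].
/muirugefujid/: the form ends in the consonant /d/, so [i] is inserted word-finally. → [muirugefujidi].
/gisoxupokzas/: the form ends in the consonant /s/, so [i] is inserted word-finally. → [gisoxupokzasi].
/giprilulmoes/: the form ends in the consonant /s/, so [i] is inserted word-finally. → [giprilulmoesi].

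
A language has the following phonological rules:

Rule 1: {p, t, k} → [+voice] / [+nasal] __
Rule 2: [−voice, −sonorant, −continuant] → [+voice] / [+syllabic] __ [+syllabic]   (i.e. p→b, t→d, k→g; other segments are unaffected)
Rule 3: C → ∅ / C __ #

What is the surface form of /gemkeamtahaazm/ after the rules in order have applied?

gemgeamdahaaz

Rule 1 (post-nasal voicing): /k/ is a voiceless stop immediately after the nasal /m/, so it voices to [g]. /t/ is a voiceless stop immediately after the nasal /m/, so it voices to [d]. /gemkeamtahaazm/ → gemgeamdahaazm.
Rule 2 (intervocalic voicing): no segment meets the environment; /gemgeamdahaazm/ is unchanged.
Rule 3 (final cluster simplification): /m/ is the second consonant of a word-final cluster /zm/, so it deletes. /gemgeamdahaazm/ → gemgeamdahaaz.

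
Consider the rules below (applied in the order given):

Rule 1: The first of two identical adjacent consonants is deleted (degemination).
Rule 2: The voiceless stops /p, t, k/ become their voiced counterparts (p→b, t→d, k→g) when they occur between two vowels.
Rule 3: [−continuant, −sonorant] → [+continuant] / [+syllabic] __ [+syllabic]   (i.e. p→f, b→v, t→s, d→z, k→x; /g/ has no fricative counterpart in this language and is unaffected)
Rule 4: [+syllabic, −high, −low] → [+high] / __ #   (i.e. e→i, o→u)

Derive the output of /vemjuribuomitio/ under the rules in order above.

Rule 1 (degemination): no segment meets the environment; /vemjuribuomitio/ is unchanged.
Rule 2 (intervocalic voicing): /t/ is a voiceless stop between vowels /i/ and /i/, so it voices to [d]. /vemjuribuomitio/ → vemjuribuomidio.
Rule 3 (intervocalic spirantization): /b/ is a stop between vowels /i/ and /u/, so it spirantizes to the fricative [v]. /d/ is a stop between vowels /i/ and /i/, so it spirantizes to the fricative [z]. /vemjuribuomidio/ → vemjurivuomizio.
Rule 4 (final vowel raising): /o/ is a mid vowel in word-final position, so it raises to [u]. /vemjurivuomizio/ → vemjurivuomiziu.

vemjurivuomiziu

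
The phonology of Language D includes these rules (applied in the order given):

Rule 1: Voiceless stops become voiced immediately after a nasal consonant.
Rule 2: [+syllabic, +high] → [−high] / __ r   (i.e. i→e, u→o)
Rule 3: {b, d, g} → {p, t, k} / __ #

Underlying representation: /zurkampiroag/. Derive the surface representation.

zorkamberoak

Rule 1 (post-nasal voicing): /p/ is a voiceless stop immediately after the nasal /m/, so it voices to [b]. /zurkampiroag/ → zurkambiroag.
Rule 2 (pre-rhotic lowering): /u/ is a high vowel immediately before /r/, so it lowers to [o]. /i/ is a high vowel immediately before /r/, so it lowers to [e]. /zurkambiroag/ → zorkamberoag.
Rule 3 (final devoicing): /g/ is a voiced stop in word-final position, so it devoices to [k]. /zorkamberoag/ → zorkamberoak.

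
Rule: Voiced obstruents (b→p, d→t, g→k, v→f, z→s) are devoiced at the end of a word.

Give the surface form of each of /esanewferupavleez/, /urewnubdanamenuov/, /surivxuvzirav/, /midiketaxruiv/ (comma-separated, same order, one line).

esanewferupavlees, urewnubdanamenuof, surivxuvziraf, midiketaxruif

/esanewferupavleez/: /z/ is a voiced obstruent in word-final position, so it devoices to [s]. → [esanewferupavlees].
/urewnubdanamenuov/: /v/ is a voiced obstruent in word-final position, so it devoices to [f]. → [urewnubdanamenuof].
/surivxuvzirav/: /v/ is a voiced obstruent in word-final position, so it devoices to [f]. → [surivxuvziraf].
/midiketaxruiv/: /v/ is a voiced obstruent in word-final position, so it devoices to [f]. → [midiketaxruif].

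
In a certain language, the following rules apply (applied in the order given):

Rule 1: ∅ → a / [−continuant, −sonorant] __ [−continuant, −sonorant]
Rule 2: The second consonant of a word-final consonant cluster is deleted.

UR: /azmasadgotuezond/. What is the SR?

azmasadagotuezon

Rule 1 (stop-cluster a-epenthesis): /d/ and /g/ form a stop–stop cluster, so [a] is inserted between them. /azmasadgotuezond/ → azmasadagotuezond.
Rule 2 (final cluster simplification): /d/ is the second consonant of a word-final cluster /nd/, so it deletes. /azmasadagotuezond/ → azmasadagotuezon.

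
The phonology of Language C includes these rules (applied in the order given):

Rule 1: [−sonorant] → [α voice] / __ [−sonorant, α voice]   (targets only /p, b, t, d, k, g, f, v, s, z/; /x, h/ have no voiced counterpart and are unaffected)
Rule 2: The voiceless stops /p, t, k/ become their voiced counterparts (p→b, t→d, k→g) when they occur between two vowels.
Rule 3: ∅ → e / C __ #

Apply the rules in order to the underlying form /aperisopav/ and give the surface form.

aberisobave

Rule 1 (regressive voicing assimilation): no segment meets the environment; /aperisopav/ is unchanged.
Rule 2 (intervocalic voicing): /p/ is a voiceless stop between vowels /a/ and /e/, so it voices to [b]. /p/ is a voiceless stop between vowels /o/ and /a/, so it voices to [b]. /aperisopav/ → aberisobav.
Rule 3 (final e-epenthesis): the form ends in the consonant /v/, so [e] is inserted word-finally. /aberisobav/ → aberisobave.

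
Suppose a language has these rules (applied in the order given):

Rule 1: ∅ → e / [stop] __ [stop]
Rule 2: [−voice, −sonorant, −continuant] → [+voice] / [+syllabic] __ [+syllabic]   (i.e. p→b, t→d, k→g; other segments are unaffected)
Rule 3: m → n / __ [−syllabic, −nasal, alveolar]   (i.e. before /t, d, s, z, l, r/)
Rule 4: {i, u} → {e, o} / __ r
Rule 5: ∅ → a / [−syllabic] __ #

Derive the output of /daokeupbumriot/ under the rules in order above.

daogeubebunriota

Rule 1 (stop-cluster e-epenthesis): /p/ and /b/ form a stop–stop cluster, so [e] is inserted between them. /daokeupbumriot/ → daokeupebumriot.
Rule 2 (intervocalic voicing): /k/ is a voiceless stop between vowels /o/ and /e/, so it voices to [g]. /p/ is a voiceless stop between vowels /u/ and /e/, so it voices to [b]. /daokeupebumriot/ → daogeubebumriot.
Rule 3 (nasal place assimilation): /m/ precedes the alveolar consonant /r/, so it assimilates in place to [n]. /daogeubebumriot/ → daogeubebunriot.
Rule 4 (pre-rhotic lowering): no segment meets the environment; /daogeubebunriot/ is unchanged.
Rule 5 (final a-epenthesis): the form ends in the consonant /t/, so [a] is inserted word-finally. /daogeubebunriot/ → daogeubebunriota.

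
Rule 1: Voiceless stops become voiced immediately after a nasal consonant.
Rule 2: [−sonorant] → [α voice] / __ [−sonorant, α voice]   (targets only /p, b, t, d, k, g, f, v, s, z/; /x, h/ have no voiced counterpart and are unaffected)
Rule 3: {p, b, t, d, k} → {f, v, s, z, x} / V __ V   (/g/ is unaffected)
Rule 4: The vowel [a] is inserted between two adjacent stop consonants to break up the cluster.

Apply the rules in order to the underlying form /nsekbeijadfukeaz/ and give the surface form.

Rule 1 (post-nasal voicing): no segment meets the environment; /nsekbeijadfukeaz/ is unchanged.
Rule 2 (regressive voicing assimilation): /k/ precedes the voiced obstruent /b/, so it voices to [g] by assimilation. /d/ precedes the voiceless obstruent /f/, so it devoices to [t] by assimilation. /nsekbeijadfukeaz/ → nsegbeijatfukeaz.
Rule 3 (intervocalic spirantization): /k/ is a stop between vowels /u/ and /e/, so it spirantizes to the fricative [x]. /nsegbeijatfukeaz/ → nsegbeijatfuxeaz.
Rule 4 (stop-cluster a-epenthesis): /g/ and /b/ form a stop–stop cluster, so [a] is inserted between them. /nsegbeijatfuxeaz/ → nsegabeijatfuxeaz.

nsegabeijatfuxeaz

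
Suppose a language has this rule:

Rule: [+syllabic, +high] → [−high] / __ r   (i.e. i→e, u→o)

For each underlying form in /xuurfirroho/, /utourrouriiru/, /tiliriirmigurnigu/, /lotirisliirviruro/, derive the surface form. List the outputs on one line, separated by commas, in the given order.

xuorferroho, utoorroorieru, tileriermigornigu, loterislierveroro

/xuurfirroho/: /u/ is a high vowel immediately before /r/, so it lowers to [o]. /i/ is a high vowel immediately before /r/, so it lowers to [e]. → [xuorferroho].
/utourrouriiru/: /u/ is a high vowel immediately before /r/, so it lowers to [o]. /u/ is a high vowel immediately before /r/, so it lowers to [o]. /i/ is a high vowel immediately before /r/, so it lowers to [e]. → [utoorroorieru].
/tiliriirmigurnigu/: /i/ is a high vowel immediately before /r/, so it lowers to [e]. /i/ is a high vowel immediately before /r/, so it lowers to [e]. /u/ is a high vowel immediately before /r/, so it lowers to [o]. → [tileriermigornigu].
/lotirisliirviruro/: /i/ is a high vowel immediately before /r/, so it lowers to [e]. /i/ is a high vowel immediately before /r/, so it lowers to [e]. /i/ is a high vowel immediately before /r/, so it lowers to [e]. /u/ is a high vowel immediately before /r/, so it lowers to [o]. → [loterislierveroro].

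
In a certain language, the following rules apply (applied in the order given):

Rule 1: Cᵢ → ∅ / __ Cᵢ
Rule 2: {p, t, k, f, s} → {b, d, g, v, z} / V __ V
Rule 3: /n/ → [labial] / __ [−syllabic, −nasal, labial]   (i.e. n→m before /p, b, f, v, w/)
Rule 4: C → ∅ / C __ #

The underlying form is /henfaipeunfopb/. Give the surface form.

hemfaibeumfop

Rule 1 (degemination): no segment meets the environment; /henfaipeunfopb/ is unchanged.
Rule 2 (intervocalic voicing): /p/ is a voiceless obstruent between vowels /i/ and /e/, so it voices to [b]. /henfaipeunfopb/ → henfaibeunfopb.
Rule 3 (nasal place assimilation): /n/ precedes the labial consonant /f/, so it assimilates in place to [m]. /n/ precedes the labial consonant /f/, so it assimilates in place to [m]. /henfaibeunfopb/ → hemfaibeumfopb.
Rule 4 (final cluster simplification): /b/ is the second consonant of a word-final cluster /pb/, so it deletes. /hemfaibeumfopb/ → hemfaibeumfop.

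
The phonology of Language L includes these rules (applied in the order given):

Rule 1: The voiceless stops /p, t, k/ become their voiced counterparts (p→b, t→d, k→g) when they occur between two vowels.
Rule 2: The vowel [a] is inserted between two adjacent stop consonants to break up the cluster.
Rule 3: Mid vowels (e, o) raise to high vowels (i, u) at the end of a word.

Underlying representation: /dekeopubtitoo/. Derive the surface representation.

Rule 1 (intervocalic voicing): /k/ is a voiceless stop between vowels /e/ and /e/, so it voices to [g]. /p/ is a voiceless stop between vowels /o/ and /u/, so it voices to [b]. /t/ is a voiceless stop between vowels /i/ and /o/, so it voices to [d]. /dekeopubtitoo/ → degeobubtidoo.
Rule 2 (stop-cluster a-epenthesis): /b/ and /t/ form a stop–stop cluster, so [a] is inserted between them. /degeobubtidoo/ → degeobubatidoo.
Rule 3 (final vowel raising): /o/ is a mid vowel in word-final position, so it raises to [u]. /degeobubatidoo/ → degeobubatidou.

degeobubatidou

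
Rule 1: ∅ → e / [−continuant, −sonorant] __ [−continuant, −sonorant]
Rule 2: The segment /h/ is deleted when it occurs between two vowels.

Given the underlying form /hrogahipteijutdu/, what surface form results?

Rule 1 (stop-cluster e-epenthesis): /p/ and /t/ form a stop–stop cluster, so [e] is inserted between them. /t/ and /d/ form a stop–stop cluster, so [e] is inserted between them. /hrogahipteijutdu/ → hrogahipeteijutedu.
Rule 2 (intervocalic h-deletion): /h/ occurs between vowels /a/ and /i/, so it deletes. /hrogahipeteijutedu/ → hrogaipeteijutedu.

hrogaipeteijutedu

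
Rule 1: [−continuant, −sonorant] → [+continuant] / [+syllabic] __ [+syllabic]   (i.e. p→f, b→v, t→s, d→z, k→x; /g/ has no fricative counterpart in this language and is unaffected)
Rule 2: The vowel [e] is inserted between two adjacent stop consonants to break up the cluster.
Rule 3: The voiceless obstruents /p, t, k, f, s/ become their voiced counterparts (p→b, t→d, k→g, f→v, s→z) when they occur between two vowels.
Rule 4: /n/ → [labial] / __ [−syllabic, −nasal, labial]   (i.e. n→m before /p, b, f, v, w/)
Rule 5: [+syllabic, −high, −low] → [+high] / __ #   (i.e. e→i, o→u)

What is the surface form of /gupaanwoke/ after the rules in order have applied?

Rule 1 (intervocalic spirantization): /p/ is a stop between vowels /u/ and /a/, so it spirantizes to the fricative [f]. /k/ is a stop between vowels /o/ and /e/, so it spirantizes to the fricative [x]. /gupaanwoke/ → gufaanwoxe.
Rule 2 (stop-cluster e-epenthesis): no segment meets the environment; /gufaanwoxe/ is unchanged.
Rule 3 (intervocalic voicing): /f/ is a voiceless obstruent between vowels /u/ and /a/, so it voices to [v]. /gufaanwoxe/ → guvaanwoxe.
Rule 4 (nasal place assimilation): /n/ precedes the labial consonant /w/, so it assimilates in place to [m]. /guvaanwoxe/ → guvaamwoxe.
Rule 5 (final vowel raising): /e/ is a mid vowel in word-final position, so it raises to [i]. /guvaamwoxe/ → guvaamwoxi.

guvaamwoxi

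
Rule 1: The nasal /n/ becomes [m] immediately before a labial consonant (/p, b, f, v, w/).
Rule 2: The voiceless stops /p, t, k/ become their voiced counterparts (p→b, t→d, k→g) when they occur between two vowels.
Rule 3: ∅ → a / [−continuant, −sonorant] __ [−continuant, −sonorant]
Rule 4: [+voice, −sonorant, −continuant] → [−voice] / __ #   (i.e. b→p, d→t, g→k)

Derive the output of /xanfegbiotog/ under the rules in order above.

Rule 1 (nasal place assimilation): /n/ precedes the labial consonant /f/, so it assimilates in place to [m]. /xanfegbiotog/ → xamfegbiotog.
Rule 2 (intervocalic voicing): /t/ is a voiceless stop between vowels /o/ and /o/, so it voices to [d]. /xamfegbiotog/ → xamfegbiodog.
Rule 3 (stop-cluster a-epenthesis): /g/ and /b/ form a stop–stop cluster, so [a] is inserted between them. /xamfegbiodog/ → xamfegabiodog.
Rule 4 (final devoicing): /g/ is a voiced stop in word-final position, so it devoices to [k]. /xamfegabiodog/ → xamfegabiodok.

xamfegabiodok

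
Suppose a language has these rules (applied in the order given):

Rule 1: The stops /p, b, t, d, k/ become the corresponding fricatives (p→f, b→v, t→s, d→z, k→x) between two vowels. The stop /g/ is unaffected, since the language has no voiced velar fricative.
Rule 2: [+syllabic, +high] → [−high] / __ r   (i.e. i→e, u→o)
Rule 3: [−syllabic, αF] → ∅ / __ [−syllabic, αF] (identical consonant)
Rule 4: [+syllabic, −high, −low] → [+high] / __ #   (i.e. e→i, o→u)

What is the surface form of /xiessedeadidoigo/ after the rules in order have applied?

Rule 1 (intervocalic spirantization): /d/ is a stop between vowels /e/ and /e/, so it spirantizes to the fricative [z]. /d/ is a stop between vowels /a/ and /i/, so it spirantizes to the fricative [z]. /d/ is a stop between vowels /i/ and /o/, so it spirantizes to the fricative [z]. /xiessedeadidoigo/ → xiessezeazizoigo.
Rule 2 (pre-rhotic lowering): no segment meets the environment; /xiessezeazizoigo/ is unchanged.
Rule 3 (degemination): /ss/ is a geminate; the first /s/ deletes. /xiessezeazizoigo/ → xiesezeazizoigo.
Rule 4 (final vowel raising): /o/ is a mid vowel in word-final position, so it raises to [u]. /xiesezeazizoigo/ → xiesezeazizoigu.

xiesezeazizoigu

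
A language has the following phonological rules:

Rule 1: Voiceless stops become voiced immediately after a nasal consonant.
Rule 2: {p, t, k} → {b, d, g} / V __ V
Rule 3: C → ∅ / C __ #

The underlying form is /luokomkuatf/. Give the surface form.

luogomguat

Rule 1 (post-nasal voicing): /k/ is a voiceless stop immediately after the nasal /m/, so it voices to [g]. /luokomkuatf/ → luokomguatf.
Rule 2 (intervocalic voicing): /k/ is a voiceless stop between vowels /o/ and /o/, so it voices to [g]. /luokomguatf/ → luogomguatf.
Rule 3 (final cluster simplification): /f/ is the second consonant of a word-final cluster /tf/, so it deletes. /luogomguatf/ → luogomguat.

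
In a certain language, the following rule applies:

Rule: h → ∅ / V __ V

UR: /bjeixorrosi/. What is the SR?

No segment of /bjeixorrosi/ meets the structural description of the rule, so the form surfaces unchanged.

bjeixorrosi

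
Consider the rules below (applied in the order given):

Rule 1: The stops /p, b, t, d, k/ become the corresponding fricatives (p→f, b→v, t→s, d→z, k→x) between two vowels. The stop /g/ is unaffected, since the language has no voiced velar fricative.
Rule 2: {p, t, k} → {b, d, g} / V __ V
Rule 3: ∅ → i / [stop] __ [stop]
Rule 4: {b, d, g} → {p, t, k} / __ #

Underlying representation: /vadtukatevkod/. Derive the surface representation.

Rule 1 (intervocalic spirantization): /k/ is a stop between vowels /u/ and /a/, so it spirantizes to the fricative [x]. /t/ is a stop between vowels /a/ and /e/, so it spirantizes to the fricative [s]. /vadtukatevkod/ → vadtuxasevkod.
Rule 2 (intervocalic voicing): no segment meets the environment; /vadtuxasevkod/ is unchanged.
Rule 3 (stop-cluster i-epenthesis): /d/ and /t/ form a stop–stop cluster, so [i] is inserted between them. /vadtuxasevkod/ → vadituxasevkod.
Rule 4 (final devoicing): /d/ is a voiced stop in word-final position, so it devoices to [t]. /vadituxasevkod/ → vadituxasevkot.

vadituxasevkot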